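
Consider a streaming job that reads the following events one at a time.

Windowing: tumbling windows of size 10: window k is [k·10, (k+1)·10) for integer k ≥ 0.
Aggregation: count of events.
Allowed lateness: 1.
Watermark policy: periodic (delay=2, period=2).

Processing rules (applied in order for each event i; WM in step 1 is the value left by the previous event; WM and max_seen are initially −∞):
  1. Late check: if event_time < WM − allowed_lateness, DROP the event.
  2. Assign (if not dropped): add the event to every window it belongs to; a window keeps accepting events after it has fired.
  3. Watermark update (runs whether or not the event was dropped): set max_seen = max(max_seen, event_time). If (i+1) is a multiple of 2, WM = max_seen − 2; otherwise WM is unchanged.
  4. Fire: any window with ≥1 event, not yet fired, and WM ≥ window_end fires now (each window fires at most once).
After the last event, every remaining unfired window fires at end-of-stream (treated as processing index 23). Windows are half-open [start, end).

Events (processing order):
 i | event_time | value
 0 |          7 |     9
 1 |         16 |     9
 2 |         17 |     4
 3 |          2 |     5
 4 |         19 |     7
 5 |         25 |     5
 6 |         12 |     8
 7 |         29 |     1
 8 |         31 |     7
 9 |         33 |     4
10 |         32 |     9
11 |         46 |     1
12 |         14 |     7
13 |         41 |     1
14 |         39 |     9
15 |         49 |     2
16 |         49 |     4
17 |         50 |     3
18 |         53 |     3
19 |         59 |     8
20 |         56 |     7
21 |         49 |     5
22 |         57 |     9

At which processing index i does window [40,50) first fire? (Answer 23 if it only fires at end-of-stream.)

i=0 t=7 v=9: → [0,10); WM=−∞
i=1 t=16 v=9: → [10,20); WM=14; [0,10) fires=1
i=2 t=17 v=4: → [10,20); WM=14
i=3 t=2 v=5: DROP (t<14-1); WM=15
i=4 t=19 v=7: → [10,20); WM=15
i=5 t=25 v=5: → [20,30); WM=23; [10,20) fires=3
i=6 t=12 v=8: DROP (t<23-1); WM=23
i=7 t=29 v=1: → [20,30); WM=27
i=8 t=31 v=7: → [30,40); WM=27
i=9 t=33 v=4: → [30,40); WM=31; [20,30) fires=2
i=10 t=32 v=9: → [30,40); WM=31
i=11 t=46 v=1: → [40,50); WM=44; [30,40) fires=3
i=12 t=14 v=7: DROP (t<44-1); WM=44
i=13 t=41 v=1: DROP (t<44-1); WM=44
i=14 t=39 v=9: DROP (t<44-1); WM=44
i=15 t=49 v=2: → [40,50); WM=47
i=16 t=49 v=4: → [40,50); WM=47
i=17 t=50 v=3: → [50,60); WM=48
i=18 t=53 v=3: → [50,60); WM=48
i=19 t=59 v=8: → [50,60); WM=57; [40,50) fires=3
i=20 t=56 v=7: → [50,60); WM=57
i=21 t=49 v=5: DROP (t<57-1); WM=57
i=22 t=57 v=9: → [50,60); WM=57

19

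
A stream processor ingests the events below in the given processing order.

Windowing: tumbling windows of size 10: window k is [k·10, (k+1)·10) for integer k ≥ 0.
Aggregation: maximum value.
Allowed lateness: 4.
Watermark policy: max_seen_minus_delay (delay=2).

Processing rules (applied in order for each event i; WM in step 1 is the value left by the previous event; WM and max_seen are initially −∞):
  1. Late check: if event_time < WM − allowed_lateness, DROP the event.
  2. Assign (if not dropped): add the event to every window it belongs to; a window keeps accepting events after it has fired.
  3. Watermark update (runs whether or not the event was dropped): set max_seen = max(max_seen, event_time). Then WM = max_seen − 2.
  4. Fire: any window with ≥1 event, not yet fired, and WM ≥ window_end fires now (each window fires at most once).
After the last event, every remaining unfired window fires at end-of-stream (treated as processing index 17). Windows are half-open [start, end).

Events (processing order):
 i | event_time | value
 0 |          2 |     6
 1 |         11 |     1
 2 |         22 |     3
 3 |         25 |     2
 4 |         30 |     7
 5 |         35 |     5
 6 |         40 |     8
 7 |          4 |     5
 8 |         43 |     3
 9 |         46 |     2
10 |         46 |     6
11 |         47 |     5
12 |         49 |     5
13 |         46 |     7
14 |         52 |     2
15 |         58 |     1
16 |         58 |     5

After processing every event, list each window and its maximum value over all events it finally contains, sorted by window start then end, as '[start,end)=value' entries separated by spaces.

[0,10)=6 [10,20)=1 [20,30)=3 [30,40)=7 [40,50)=8 [50,60)=5

i=0 t=2 v=6: → [0,10); WM=0
i=1 t=11 v=1: → [10,20); WM=9
i=2 t=22 v=3: → [20,30); WM=20; [0,10) fires=6 [10,20) fires=1
i=3 t=25 v=2: → [20,30); WM=23
i=4 t=30 v=7: → [30,40); WM=28
i=5 t=35 v=5: → [30,40); WM=33; [20,30) fires=3
i=6 t=40 v=8: → [40,50); WM=38
i=7 t=4 v=5: DROP (t<38-4); WM=38
i=8 t=43 v=3: → [40,50); WM=41; [30,40) fires=7
i=9 t=46 v=2: → [40,50); WM=44
i=10 t=46 v=6: → [40,50); WM=44
i=11 t=47 v=5: → [40,50); WM=45
i=12 t=49 v=5: → [40,50); WM=47
i=13 t=46 v=7: → [40,50); WM=47
i=14 t=52 v=2: → [50,60); WM=50; [40,50) fires=8
i=15 t=58 v=1: → [50,60); WM=56
i=16 t=58 v=5: → [50,60); WM=56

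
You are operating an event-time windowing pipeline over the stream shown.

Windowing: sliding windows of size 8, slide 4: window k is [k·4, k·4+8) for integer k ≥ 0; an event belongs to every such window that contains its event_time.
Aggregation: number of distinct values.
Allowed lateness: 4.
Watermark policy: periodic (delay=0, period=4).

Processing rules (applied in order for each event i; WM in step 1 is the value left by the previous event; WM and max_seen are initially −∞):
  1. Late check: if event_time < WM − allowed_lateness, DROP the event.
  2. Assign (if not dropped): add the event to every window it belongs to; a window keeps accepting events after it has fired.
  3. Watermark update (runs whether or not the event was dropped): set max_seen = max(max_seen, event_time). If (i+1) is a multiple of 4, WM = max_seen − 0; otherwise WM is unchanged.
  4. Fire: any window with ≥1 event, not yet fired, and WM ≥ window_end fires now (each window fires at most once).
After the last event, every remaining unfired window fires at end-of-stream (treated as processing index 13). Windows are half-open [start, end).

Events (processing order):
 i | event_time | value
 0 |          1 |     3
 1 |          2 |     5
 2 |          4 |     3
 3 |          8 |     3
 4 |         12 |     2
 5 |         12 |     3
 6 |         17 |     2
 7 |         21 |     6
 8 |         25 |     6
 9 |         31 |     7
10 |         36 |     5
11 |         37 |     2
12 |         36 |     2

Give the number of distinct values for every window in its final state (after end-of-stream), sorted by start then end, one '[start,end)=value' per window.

[0,8)=2 [4,12)=1 [8,16)=2 [12,20)=2 [16,24)=2 [20,28)=1 [24,32)=2 [28,36)=1 [32,40)=2 [36,44)=2

i=0 t=1 v=3: → [0,8); WM=−∞
i=1 t=2 v=5: → [0,8); WM=−∞
i=2 t=4 v=3: → [4,12),[0,8); WM=−∞
i=3 t=8 v=3: → [8,16),[4,12); WM=8; [0,8) fires=2
i=4 t=12 v=2: → [12,20),[8,16); WM=8
i=5 t=12 v=3: → [12,20),[8,16); WM=8
i=6 t=17 v=2: → [16,24),[12,20); WM=8
i=7 t=21 v=6: → [20,28),[16,24); WM=21; [4,12) fires=1 [8,16) fires=2 [12,20) fires=2
i=8 t=25 v=6: → [24,32),[20,28); WM=21
i=9 t=31 v=7: → [28,36),[24,32); WM=21
i=10 t=36 v=5: → [36,44),[32,40); WM=21
i=11 t=37 v=2: → [36,44),[32,40); WM=37; [16,24) fires=2 [20,28) fires=1 [24,32) fires=2 [28,36) fires=1
i=12 t=36 v=2: → [36,44),[32,40); WM=37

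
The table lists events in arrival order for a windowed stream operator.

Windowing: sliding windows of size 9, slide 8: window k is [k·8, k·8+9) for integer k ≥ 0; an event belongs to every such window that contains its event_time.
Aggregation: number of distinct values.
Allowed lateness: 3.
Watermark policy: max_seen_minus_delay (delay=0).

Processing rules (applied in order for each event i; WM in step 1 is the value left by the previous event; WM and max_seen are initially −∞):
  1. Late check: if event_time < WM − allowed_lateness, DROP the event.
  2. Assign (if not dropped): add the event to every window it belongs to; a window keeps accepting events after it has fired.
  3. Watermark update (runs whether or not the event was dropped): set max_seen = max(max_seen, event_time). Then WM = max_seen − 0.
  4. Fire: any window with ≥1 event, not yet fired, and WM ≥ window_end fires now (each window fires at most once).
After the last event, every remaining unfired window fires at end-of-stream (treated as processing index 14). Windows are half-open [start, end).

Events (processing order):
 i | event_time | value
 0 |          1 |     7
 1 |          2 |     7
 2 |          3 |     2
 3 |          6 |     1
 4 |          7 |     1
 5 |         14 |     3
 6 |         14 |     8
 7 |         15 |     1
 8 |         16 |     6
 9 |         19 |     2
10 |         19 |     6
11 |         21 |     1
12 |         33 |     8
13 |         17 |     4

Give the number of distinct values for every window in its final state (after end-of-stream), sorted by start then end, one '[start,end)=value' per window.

i=0 t=1 v=7: → [0,9); WM=1
i=1 t=2 v=7: → [0,9); WM=2
i=2 t=3 v=2: → [0,9); WM=3
i=3 t=6 v=1: → [0,9); WM=6
i=4 t=7 v=1: → [0,9); WM=7
i=5 t=14 v=3: → [8,17); WM=14; [0,9) fires=3
i=6 t=14 v=8: → [8,17); WM=14
i=7 t=15 v=1: → [8,17); WM=15
i=8 t=16 v=6: → [16,25),[8,17); WM=16
i=9 t=19 v=2: → [16,25); WM=19; [8,17) fires=4
i=10 t=19 v=6: → [16,25); WM=19
i=11 t=21 v=1: → [16,25); WM=21
i=12 t=33 v=8: → [32,41); WM=33; [16,25) fires=3
i=13 t=17 v=4: DROP (t<33-3); WM=33

[0,9)=3 [8,17)=4 [16,25)=3 [32,41)=1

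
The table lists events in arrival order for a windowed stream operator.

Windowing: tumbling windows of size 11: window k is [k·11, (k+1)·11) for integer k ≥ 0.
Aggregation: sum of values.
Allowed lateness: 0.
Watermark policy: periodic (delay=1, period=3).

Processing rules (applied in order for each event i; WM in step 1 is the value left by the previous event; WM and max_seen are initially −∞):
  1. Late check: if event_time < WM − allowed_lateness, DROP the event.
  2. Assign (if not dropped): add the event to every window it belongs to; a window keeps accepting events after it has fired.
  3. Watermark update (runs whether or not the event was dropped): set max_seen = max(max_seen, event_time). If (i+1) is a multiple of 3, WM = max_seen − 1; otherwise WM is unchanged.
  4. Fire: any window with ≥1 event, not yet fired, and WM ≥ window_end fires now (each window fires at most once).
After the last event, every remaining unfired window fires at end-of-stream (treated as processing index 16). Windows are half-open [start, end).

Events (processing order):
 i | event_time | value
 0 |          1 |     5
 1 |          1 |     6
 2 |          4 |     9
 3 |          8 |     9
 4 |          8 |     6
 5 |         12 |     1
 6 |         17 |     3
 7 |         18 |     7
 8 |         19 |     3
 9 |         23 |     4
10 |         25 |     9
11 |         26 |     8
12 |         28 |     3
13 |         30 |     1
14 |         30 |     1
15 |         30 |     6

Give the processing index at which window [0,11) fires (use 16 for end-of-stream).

5

i=0 t=1 v=5: → [0,11); WM=−∞
i=1 t=1 v=6: → [0,11); WM=−∞
i=2 t=4 v=9: → [0,11); WM=3
i=3 t=8 v=9: → [0,11); WM=3
i=4 t=8 v=6: → [0,11); WM=3
i=5 t=12 v=1: → [11,22); WM=11; [0,11) fires=35
i=6 t=17 v=3: → [11,22); WM=11
i=7 t=18 v=7: → [11,22); WM=11
i=8 t=19 v=3: → [11,22); WM=18
i=9 t=23 v=4: → [22,33); WM=18
i=10 t=25 v=9: → [22,33); WM=18
i=11 t=26 v=8: → [22,33); WM=25; [11,22) fires=14
i=12 t=28 v=3: → [22,33); WM=25
i=13 t=30 v=1: → [22,33); WM=25
i=14 t=30 v=1: → [22,33); WM=29
i=15 t=30 v=6: → [22,33); WM=29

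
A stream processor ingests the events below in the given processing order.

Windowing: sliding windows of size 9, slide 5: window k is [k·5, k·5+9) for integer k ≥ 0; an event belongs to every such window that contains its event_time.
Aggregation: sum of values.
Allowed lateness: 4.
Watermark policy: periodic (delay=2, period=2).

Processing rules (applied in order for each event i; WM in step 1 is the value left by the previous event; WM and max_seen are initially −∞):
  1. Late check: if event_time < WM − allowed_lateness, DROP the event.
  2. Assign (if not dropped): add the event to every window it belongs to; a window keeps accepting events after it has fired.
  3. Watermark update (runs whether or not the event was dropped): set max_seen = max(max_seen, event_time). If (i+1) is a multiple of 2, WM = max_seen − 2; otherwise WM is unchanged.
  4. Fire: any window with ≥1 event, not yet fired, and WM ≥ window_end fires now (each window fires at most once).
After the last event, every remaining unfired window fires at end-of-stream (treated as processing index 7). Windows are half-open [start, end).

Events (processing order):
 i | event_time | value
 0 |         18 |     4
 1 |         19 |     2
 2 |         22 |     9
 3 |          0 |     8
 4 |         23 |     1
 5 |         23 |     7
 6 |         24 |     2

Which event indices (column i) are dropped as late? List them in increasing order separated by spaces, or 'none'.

3

i=0 t=18 v=4: → [15,24),[10,19); WM=−∞
i=1 t=19 v=2: → [15,24); WM=17
i=2 t=22 v=9: → [20,29),[15,24); WM=17
i=3 t=0 v=8: DROP (t<17-4); WM=20; [10,19) fires=4
i=4 t=23 v=1: → [20,29),[15,24); WM=20
i=5 t=23 v=7: → [20,29),[15,24); WM=21
i=6 t=24 v=2: → [20,29); WM=21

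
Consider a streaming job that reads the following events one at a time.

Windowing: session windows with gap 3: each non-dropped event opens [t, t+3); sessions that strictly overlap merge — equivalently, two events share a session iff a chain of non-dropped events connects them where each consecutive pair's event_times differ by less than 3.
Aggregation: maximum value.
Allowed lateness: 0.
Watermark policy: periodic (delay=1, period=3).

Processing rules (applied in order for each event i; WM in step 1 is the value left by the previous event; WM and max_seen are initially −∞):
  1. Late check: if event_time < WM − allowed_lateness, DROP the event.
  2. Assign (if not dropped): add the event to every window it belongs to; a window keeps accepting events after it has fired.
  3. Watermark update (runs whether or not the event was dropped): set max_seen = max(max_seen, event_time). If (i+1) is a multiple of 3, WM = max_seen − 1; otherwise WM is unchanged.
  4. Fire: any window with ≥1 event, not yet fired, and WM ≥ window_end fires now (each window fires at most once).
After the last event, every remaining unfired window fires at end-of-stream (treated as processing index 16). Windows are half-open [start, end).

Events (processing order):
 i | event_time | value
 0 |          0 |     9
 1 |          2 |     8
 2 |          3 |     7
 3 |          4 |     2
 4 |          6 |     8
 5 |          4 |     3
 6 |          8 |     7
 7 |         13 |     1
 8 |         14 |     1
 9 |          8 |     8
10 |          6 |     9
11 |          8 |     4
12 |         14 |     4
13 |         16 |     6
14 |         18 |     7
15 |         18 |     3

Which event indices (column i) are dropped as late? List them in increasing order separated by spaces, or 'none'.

i=0 t=0 v=9: → [0,3); WM=−∞
i=1 t=2 v=8: → [0,5); WM=−∞
i=2 t=3 v=7: → [0,6); WM=2
i=3 t=4 v=2: → [0,7); WM=2
i=4 t=6 v=8: → [0,9); WM=2
i=5 t=4 v=3: → [0,9); WM=5
i=6 t=8 v=7: → [0,11); WM=5
i=7 t=13 v=1: → [13,16); WM=5
i=8 t=14 v=1: → [13,17); WM=13
i=9 t=8 v=8: DROP (t<13-0); WM=13
i=10 t=6 v=9: DROP (t<13-0); WM=13
i=11 t=8 v=4: DROP (t<13-0); WM=13
i=12 t=14 v=4: → [13,17); WM=13
i=13 t=16 v=6: → [13,19); WM=13
i=14 t=18 v=7: → [13,21); WM=17
i=15 t=18 v=3: → [13,21); WM=17

9 10 11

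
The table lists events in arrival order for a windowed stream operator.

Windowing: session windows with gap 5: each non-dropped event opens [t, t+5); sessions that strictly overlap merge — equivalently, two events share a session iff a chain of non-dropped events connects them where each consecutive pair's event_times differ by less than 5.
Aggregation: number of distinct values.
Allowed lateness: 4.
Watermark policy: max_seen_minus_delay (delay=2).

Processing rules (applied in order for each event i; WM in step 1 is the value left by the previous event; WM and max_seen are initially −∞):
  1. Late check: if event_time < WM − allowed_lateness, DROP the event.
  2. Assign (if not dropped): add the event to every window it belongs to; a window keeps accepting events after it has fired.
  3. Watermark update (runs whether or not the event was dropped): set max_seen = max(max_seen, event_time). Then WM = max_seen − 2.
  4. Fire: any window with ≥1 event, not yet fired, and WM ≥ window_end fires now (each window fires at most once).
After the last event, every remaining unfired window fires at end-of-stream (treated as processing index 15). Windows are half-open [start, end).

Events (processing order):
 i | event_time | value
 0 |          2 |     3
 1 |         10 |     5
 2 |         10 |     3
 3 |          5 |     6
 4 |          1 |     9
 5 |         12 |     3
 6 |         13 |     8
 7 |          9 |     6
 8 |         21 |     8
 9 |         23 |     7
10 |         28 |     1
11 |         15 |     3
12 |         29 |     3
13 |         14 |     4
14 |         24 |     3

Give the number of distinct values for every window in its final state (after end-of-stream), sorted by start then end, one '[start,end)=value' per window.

[2,18)=4 [21,34)=4

i=0 t=2 v=3: → [2,7); WM=0
i=1 t=10 v=5: → [10,15); WM=8
i=2 t=10 v=3: → [10,15); WM=8
i=3 t=5 v=6: → [2,10); WM=8
i=4 t=1 v=9: DROP (t<8-4); WM=8
i=5 t=12 v=3: → [10,17); WM=10
i=6 t=13 v=8: → [10,18); WM=11
i=7 t=9 v=6: → [2,18); WM=11
i=8 t=21 v=8: → [21,26); WM=19
i=9 t=23 v=7: → [21,28); WM=21
i=10 t=28 v=1: → [28,33); WM=26
i=11 t=15 v=3: DROP (t<26-4); WM=26
i=12 t=29 v=3: → [28,34); WM=27
i=13 t=14 v=4: DROP (t<27-4); WM=27
i=14 t=24 v=3: → [21,34); WM=27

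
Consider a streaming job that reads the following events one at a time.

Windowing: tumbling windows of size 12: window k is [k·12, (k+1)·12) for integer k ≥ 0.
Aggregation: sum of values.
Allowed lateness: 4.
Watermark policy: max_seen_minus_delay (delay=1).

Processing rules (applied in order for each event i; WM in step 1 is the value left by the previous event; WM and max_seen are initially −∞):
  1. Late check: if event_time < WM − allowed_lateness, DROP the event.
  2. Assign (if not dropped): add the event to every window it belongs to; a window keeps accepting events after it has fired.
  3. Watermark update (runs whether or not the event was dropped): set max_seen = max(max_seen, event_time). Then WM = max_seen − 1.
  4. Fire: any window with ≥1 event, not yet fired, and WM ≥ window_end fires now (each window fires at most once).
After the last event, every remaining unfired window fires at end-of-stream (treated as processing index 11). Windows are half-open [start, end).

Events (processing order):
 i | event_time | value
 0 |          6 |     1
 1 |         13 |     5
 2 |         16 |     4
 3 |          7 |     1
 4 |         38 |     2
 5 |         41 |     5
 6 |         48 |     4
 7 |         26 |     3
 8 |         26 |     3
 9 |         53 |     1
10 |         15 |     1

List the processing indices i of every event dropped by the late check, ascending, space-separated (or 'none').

i=0 t=6 v=1: → [0,12); WM=5
i=1 t=13 v=5: → [12,24); WM=12; [0,12) fires=1
i=2 t=16 v=4: → [12,24); WM=15
i=3 t=7 v=1: DROP (t<15-4); WM=15
i=4 t=38 v=2: → [36,48); WM=37; [12,24) fires=9
i=5 t=41 v=5: → [36,48); WM=40
i=6 t=48 v=4: → [48,60); WM=47
i=7 t=26 v=3: DROP (t<47-4); WM=47
i=8 t=26 v=3: DROP (t<47-4); WM=47
i=9 t=53 v=1: → [48,60); WM=52; [36,48) fires=7
i=10 t=15 v=1: DROP (t<52-4); WM=52

3 7 8 10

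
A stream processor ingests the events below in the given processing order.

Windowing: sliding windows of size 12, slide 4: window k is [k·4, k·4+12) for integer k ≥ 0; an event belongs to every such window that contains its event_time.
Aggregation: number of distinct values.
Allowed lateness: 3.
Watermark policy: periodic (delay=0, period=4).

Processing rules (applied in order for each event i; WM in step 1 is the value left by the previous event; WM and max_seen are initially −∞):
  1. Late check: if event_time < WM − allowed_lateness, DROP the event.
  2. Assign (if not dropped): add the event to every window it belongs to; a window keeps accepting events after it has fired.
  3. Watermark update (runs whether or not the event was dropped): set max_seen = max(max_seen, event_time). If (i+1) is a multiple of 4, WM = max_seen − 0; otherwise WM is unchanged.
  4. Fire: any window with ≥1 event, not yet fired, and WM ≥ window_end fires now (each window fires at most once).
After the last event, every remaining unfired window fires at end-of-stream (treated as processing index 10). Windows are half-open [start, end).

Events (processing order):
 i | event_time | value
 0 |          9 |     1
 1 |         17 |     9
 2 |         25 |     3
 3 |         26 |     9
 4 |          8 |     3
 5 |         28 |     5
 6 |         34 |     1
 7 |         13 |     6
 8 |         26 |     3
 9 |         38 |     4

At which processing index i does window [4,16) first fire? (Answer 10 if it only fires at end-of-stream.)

i=0 t=9 v=1: → [8,20),[4,16),[0,12); WM=−∞
i=1 t=17 v=9: → [16,28),[12,24),[8,20); WM=−∞
i=2 t=25 v=3: → [24,36),[20,32),[16,28); WM=−∞
i=3 t=26 v=9: → [24,36),[20,32),[16,28); WM=26; [0,12) fires=1 [4,16) fires=1 [8,20) fires=2 [12,24) fires=1
i=4 t=8 v=3: DROP (t<26-3); WM=26
i=5 t=28 v=5: → [28,40),[24,36),[20,32); WM=26
i=6 t=34 v=1: → [32,44),[28,40),[24,36); WM=26
i=7 t=13 v=6: DROP (t<26-3); WM=34; [16,28) fires=2 [20,32) fires=3
i=8 t=26 v=3: DROP (t<34-3); WM=34
i=9 t=38 v=4: → [36,48),[32,44),[28,40); WM=34

3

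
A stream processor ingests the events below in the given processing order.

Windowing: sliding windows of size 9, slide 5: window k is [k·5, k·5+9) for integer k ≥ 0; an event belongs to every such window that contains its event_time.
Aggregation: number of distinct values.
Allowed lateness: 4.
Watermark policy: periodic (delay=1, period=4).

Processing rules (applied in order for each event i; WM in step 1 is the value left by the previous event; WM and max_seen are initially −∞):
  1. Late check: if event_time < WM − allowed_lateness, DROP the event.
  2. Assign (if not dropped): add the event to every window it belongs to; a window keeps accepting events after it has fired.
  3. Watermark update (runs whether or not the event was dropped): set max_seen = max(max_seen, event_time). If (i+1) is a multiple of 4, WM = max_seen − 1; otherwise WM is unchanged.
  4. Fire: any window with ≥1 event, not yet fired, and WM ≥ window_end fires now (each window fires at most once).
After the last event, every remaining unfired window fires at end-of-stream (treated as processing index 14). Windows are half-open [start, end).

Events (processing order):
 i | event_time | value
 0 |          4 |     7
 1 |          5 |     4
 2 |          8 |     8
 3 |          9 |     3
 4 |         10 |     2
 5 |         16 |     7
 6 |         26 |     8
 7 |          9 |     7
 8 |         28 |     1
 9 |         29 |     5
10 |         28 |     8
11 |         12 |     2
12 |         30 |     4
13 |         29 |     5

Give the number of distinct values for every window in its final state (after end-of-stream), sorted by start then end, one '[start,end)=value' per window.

i=0 t=4 v=7: → [0,9); WM=−∞
i=1 t=5 v=4: → [5,14),[0,9); WM=−∞
i=2 t=8 v=8: → [5,14),[0,9); WM=−∞
i=3 t=9 v=3: → [5,14); WM=8
i=4 t=10 v=2: → [10,19),[5,14); WM=8
i=5 t=16 v=7: → [15,24),[10,19); WM=8
i=6 t=26 v=8: → [25,34),[20,29); WM=8
i=7 t=9 v=7: → [5,14); WM=25; [0,9) fires=3 [5,14) fires=5 [10,19) fires=2 [15,24) fires=1
i=8 t=28 v=1: → [25,34),[20,29); WM=25
i=9 t=29 v=5: → [25,34); WM=25
i=10 t=28 v=8: → [25,34),[20,29); WM=25
i=11 t=12 v=2: DROP (t<25-4); WM=28
i=12 t=30 v=4: → [30,39),[25,34); WM=28
i=13 t=29 v=5: → [25,34); WM=28

[0,9)=3 [5,14)=5 [10,19)=2 [15,24)=1 [20,29)=2 [25,34)=4 [30,39)=1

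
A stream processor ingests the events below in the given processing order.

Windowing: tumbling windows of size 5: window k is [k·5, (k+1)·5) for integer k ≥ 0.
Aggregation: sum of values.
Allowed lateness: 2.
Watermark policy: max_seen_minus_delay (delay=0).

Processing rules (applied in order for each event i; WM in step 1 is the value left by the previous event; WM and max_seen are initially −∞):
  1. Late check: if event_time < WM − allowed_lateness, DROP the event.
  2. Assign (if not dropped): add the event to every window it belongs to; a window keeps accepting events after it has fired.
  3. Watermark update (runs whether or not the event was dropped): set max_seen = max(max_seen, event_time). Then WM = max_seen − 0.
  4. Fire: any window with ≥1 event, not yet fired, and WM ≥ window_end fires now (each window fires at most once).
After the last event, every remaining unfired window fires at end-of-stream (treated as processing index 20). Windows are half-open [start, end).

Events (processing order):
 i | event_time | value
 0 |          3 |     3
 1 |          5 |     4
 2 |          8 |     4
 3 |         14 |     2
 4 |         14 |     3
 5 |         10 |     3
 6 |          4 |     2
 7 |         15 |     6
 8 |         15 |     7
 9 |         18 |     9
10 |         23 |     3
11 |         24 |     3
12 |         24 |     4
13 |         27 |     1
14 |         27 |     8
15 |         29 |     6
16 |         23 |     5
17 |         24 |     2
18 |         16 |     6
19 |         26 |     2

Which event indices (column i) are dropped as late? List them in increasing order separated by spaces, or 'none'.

i=0 t=3 v=3: → [0,5); WM=3
i=1 t=5 v=4: → [5,10); WM=5; [0,5) fires=3
i=2 t=8 v=4: → [5,10); WM=8
i=3 t=14 v=2: → [10,15); WM=14; [5,10) fires=8
i=4 t=14 v=3: → [10,15); WM=14
i=5 t=10 v=3: DROP (t<14-2); WM=14
i=6 t=4 v=2: DROP (t<14-2); WM=14
i=7 t=15 v=6: → [15,20); WM=15; [10,15) fires=5
i=8 t=15 v=7: → [15,20); WM=15
i=9 t=18 v=9: → [15,20); WM=18
i=10 t=23 v=3: → [20,25); WM=23; [15,20) fires=22
i=11 t=24 v=3: → [20,25); WM=24
i=12 t=24 v=4: → [20,25); WM=24
i=13 t=27 v=1: → [25,30); WM=27; [20,25) fires=10
i=14 t=27 v=8: → [25,30); WM=27
i=15 t=29 v=6: → [25,30); WM=29
i=16 t=23 v=5: DROP (t<29-2); WM=29
i=17 t=24 v=2: DROP (t<29-2); WM=29
i=18 t=16 v=6: DROP (t<29-2); WM=29
i=19 t=26 v=2: DROP (t<29-2); WM=29

5 6 16 17 18 19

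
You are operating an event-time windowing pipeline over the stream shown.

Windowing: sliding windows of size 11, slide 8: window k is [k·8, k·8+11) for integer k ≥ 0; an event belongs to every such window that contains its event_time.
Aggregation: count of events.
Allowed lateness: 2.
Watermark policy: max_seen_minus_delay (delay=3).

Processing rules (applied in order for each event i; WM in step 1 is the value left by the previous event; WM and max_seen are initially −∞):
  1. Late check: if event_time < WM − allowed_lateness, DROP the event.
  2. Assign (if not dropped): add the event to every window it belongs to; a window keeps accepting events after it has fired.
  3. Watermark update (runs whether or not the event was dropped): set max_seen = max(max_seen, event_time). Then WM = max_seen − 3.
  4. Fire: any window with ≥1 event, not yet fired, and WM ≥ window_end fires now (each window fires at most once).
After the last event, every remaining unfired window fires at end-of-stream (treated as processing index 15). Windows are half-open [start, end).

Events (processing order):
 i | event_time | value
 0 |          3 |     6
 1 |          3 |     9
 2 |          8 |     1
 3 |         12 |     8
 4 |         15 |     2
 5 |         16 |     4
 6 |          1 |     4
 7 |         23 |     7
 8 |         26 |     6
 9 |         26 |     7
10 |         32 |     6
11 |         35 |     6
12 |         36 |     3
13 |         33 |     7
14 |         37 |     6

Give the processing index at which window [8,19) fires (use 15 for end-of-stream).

i=0 t=3 v=6: → [0,11); WM=0
i=1 t=3 v=9: → [0,11); WM=0
i=2 t=8 v=1: → [8,19),[0,11); WM=5
i=3 t=12 v=8: → [8,19); WM=9
i=4 t=15 v=2: → [8,19); WM=12; [0,11) fires=3
i=5 t=16 v=4: → [16,27),[8,19); WM=13
i=6 t=1 v=4: DROP (t<13-2); WM=13
i=7 t=23 v=7: → [16,27); WM=20; [8,19) fires=4
i=8 t=26 v=6: → [24,35),[16,27); WM=23
i=9 t=26 v=7: → [24,35),[16,27); WM=23
i=10 t=32 v=6: → [32,43),[24,35); WM=29; [16,27) fires=4
i=11 t=35 v=6: → [32,43); WM=32
i=12 t=36 v=3: → [32,43); WM=33
i=13 t=33 v=7: → [32,43),[24,35); WM=33
i=14 t=37 v=6: → [32,43); WM=34

7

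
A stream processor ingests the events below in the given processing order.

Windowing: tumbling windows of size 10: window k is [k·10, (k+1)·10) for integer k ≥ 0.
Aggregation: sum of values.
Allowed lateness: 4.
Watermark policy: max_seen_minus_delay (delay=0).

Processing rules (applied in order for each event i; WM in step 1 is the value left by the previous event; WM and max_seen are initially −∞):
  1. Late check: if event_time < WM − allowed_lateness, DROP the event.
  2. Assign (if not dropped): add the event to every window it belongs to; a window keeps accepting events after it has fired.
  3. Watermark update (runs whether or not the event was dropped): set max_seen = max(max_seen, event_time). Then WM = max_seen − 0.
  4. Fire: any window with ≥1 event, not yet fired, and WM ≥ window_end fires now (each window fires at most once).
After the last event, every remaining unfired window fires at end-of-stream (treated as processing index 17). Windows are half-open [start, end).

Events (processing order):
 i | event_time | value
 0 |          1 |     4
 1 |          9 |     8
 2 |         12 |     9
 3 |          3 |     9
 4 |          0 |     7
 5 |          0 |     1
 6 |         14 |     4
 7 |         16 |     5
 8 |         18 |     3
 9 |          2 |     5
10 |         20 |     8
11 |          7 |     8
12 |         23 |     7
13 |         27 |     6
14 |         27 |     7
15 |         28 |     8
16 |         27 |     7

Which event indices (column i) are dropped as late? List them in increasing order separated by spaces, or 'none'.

i=0 t=1 v=4: → [0,10); WM=1
i=1 t=9 v=8: → [0,10); WM=9
i=2 t=12 v=9: → [10,20); WM=12; [0,10) fires=12
i=3 t=3 v=9: DROP (t<12-4); WM=12
i=4 t=0 v=7: DROP (t<12-4); WM=12
i=5 t=0 v=1: DROP (t<12-4); WM=12
i=6 t=14 v=4: → [10,20); WM=14
i=7 t=16 v=5: → [10,20); WM=16
i=8 t=18 v=3: → [10,20); WM=18
i=9 t=2 v=5: DROP (t<18-4); WM=18
i=10 t=20 v=8: → [20,30); WM=20; [10,20) fires=21
i=11 t=7 v=8: DROP (t<20-4); WM=20
i=12 t=23 v=7: → [20,30); WM=23
i=13 t=27 v=6: → [20,30); WM=27
i=14 t=27 v=7: → [20,30); WM=27
i=15 t=28 v=8: → [20,30); WM=28
i=16 t=27 v=7: → [20,30); WM=28

3 4 5 9 11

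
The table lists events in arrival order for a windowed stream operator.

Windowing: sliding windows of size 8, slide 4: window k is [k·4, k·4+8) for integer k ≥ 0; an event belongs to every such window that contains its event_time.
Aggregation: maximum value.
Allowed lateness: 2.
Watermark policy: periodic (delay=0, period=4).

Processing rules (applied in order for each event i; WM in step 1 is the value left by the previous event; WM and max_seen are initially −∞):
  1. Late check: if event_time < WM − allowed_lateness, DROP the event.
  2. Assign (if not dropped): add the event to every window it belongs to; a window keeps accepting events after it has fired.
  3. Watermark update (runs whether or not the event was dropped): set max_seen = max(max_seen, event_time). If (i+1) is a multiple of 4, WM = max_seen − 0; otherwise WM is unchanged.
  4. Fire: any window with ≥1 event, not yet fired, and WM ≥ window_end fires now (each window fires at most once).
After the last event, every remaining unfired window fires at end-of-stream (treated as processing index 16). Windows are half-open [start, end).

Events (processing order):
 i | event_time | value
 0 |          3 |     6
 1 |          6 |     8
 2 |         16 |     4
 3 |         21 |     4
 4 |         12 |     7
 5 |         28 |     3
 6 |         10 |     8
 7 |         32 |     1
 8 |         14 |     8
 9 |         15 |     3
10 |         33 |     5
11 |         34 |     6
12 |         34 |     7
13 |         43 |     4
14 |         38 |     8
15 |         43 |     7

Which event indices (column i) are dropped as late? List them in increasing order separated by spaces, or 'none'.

4 6 8 9

i=0 t=3 v=6: → [0,8); WM=−∞
i=1 t=6 v=8: → [4,12),[0,8); WM=−∞
i=2 t=16 v=4: → [16,24),[12,20); WM=−∞
i=3 t=21 v=4: → [20,28),[16,24); WM=21; [0,8) fires=8 [4,12) fires=8 [12,20) fires=4
i=4 t=12 v=7: DROP (t<21-2); WM=21
i=5 t=28 v=3: → [28,36),[24,32); WM=21
i=6 t=10 v=8: DROP (t<21-2); WM=21
i=7 t=32 v=1: → [32,40),[28,36); WM=32; [16,24) fires=4 [20,28) fires=4 [24,32) fires=3
i=8 t=14 v=8: DROP (t<32-2); WM=32
i=9 t=15 v=3: DROP (t<32-2); WM=32
i=10 t=33 v=5: → [32,40),[28,36); WM=32
i=11 t=34 v=6: → [32,40),[28,36); WM=34
i=12 t=34 v=7: → [32,40),[28,36); WM=34
i=13 t=43 v=4: → [40,48),[36,44); WM=34
i=14 t=38 v=8: → [36,44),[32,40); WM=34
i=15 t=43 v=7: → [40,48),[36,44); WM=43; [28,36) fires=7 [32,40) fires=8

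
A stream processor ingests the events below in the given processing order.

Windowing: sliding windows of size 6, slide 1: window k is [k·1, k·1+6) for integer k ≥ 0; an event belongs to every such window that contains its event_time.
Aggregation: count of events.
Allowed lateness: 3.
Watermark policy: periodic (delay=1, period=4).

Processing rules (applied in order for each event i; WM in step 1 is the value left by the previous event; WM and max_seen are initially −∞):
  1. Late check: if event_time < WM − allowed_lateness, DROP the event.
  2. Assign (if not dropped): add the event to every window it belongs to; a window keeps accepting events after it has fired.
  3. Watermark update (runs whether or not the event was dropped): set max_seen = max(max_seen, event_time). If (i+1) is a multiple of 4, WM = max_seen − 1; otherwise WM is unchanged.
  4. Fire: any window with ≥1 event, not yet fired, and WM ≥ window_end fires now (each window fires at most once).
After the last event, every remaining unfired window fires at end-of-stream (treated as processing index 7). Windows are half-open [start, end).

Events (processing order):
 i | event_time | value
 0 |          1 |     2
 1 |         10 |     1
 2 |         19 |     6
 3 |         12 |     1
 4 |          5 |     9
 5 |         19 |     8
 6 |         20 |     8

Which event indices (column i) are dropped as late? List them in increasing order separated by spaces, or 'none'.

i=0 t=1 v=2: → [1,7),[0,6); WM=−∞
i=1 t=10 v=1: → [10,16),[9,15),[8,14),[7,13),[6,12),[5,11); WM=−∞
i=2 t=19 v=6: → [19,25),[18,24),[17,23),[16,22),[15,21),[14,20); WM=−∞
i=3 t=12 v=1: → [12,18),[11,17),[10,16),[9,15),[8,14),[7,13); WM=18; [0,6) fires=1 [1,7) fires=1 [5,11) fires=1 [6,12) fires=1 [7,13) fires=2 [8,14) fires=2 [9,15) fires=2 [10,16) fires=2 [11,17) fires=1 [12,18) fires=1
i=4 t=5 v=9: DROP (t<18-3); WM=18
i=5 t=19 v=8: → [19,25),[18,24),[17,23),[16,22),[15,21),[14,20); WM=18
i=6 t=20 v=8: → [20,26),[19,25),[18,24),[17,23),[16,22),[15,21); WM=18

4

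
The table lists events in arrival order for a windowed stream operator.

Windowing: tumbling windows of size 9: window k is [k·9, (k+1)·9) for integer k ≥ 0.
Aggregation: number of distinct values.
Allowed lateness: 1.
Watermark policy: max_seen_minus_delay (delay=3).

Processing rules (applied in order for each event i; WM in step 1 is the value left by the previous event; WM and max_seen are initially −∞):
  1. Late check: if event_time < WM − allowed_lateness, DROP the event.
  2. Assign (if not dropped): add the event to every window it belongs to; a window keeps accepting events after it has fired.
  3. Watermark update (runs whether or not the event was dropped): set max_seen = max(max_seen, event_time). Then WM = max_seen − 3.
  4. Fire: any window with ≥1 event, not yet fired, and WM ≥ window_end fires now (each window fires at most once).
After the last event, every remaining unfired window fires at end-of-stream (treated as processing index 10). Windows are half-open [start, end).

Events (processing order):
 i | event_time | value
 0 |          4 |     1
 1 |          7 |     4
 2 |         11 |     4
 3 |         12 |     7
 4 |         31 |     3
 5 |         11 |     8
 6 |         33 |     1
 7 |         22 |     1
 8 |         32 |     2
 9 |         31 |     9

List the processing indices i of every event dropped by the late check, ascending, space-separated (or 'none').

5 7

i=0 t=4 v=1: → [0,9); WM=1
i=1 t=7 v=4: → [0,9); WM=4
i=2 t=11 v=4: → [9,18); WM=8
i=3 t=12 v=7: → [9,18); WM=9; [0,9) fires=2
i=4 t=31 v=3: → [27,36); WM=28; [9,18) fires=2
i=5 t=11 v=8: DROP (t<28-1); WM=28
i=6 t=33 v=1: → [27,36); WM=30
i=7 t=22 v=1: DROP (t<30-1); WM=30
i=8 t=32 v=2: → [27,36); WM=30
i=9 t=31 v=9: → [27,36); WM=30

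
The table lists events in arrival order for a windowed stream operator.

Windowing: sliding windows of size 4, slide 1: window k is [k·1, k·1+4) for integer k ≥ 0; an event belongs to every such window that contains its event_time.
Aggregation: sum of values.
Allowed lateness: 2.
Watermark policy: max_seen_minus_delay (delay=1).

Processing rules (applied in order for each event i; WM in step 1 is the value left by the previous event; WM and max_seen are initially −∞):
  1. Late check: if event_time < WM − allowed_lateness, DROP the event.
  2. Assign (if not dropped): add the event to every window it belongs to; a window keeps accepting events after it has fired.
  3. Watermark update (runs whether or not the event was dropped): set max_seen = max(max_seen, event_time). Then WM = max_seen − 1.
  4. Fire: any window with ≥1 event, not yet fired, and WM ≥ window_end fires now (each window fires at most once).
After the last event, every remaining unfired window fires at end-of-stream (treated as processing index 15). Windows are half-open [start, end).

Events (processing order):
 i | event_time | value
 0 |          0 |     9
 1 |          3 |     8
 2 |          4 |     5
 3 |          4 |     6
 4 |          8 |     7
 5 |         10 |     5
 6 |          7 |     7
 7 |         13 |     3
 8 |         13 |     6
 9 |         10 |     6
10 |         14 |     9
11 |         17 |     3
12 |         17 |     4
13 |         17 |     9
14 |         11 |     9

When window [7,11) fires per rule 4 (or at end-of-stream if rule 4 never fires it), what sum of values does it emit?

i=0 t=0 v=9: → [0,4); WM=-1
i=1 t=3 v=8: → [3,7),[2,6),[1,5),[0,4); WM=2
i=2 t=4 v=5: → [4,8),[3,7),[2,6),[1,5); WM=3
i=3 t=4 v=6: → [4,8),[3,7),[2,6),[1,5); WM=3
i=4 t=8 v=7: → [8,12),[7,11),[6,10),[5,9); WM=7; [0,4) fires=17 [1,5) fires=19 [2,6) fires=19 [3,7) fires=19
i=5 t=10 v=5: → [10,14),[9,13),[8,12),[7,11); WM=9; [4,8) fires=11 [5,9) fires=7
i=6 t=7 v=7: → [7,11),[6,10),[5,9),[4,8); WM=9
i=7 t=13 v=3: → [13,17),[12,16),[11,15),[10,14); WM=12; [6,10) fires=14 [7,11) fires=19 [8,12) fires=12
i=8 t=13 v=6: → [13,17),[12,16),[11,15),[10,14); WM=12
i=9 t=10 v=6: → [10,14),[9,13),[8,12),[7,11); WM=12
i=10 t=14 v=9: → [14,18),[13,17),[12,16),[11,15); WM=13; [9,13) fires=11
i=11 t=17 v=3: → [17,21),[16,20),[15,19),[14,18); WM=16; [10,14) fires=20 [11,15) fires=18 [12,16) fires=18
i=12 t=17 v=4: → [17,21),[16,20),[15,19),[14,18); WM=16
i=13 t=17 v=9: → [17,21),[16,20),[15,19),[14,18); WM=16
i=14 t=11 v=9: DROP (t<16-2); WM=16

19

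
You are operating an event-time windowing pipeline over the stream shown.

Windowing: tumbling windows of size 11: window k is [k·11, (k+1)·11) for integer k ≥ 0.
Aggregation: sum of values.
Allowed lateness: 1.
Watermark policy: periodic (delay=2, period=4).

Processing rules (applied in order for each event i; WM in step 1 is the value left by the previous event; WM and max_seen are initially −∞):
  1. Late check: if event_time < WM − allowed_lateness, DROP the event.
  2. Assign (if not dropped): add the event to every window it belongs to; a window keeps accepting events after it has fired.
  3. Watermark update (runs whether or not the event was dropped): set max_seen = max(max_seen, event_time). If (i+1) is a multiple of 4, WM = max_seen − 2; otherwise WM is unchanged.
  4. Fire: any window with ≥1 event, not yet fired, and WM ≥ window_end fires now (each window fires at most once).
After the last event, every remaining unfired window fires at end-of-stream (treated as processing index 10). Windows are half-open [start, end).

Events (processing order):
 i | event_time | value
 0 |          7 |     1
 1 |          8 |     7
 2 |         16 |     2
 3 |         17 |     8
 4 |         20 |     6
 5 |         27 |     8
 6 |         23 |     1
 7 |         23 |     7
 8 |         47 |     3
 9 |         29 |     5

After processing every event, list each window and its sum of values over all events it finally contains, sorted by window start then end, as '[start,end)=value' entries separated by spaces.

[0,11)=8 [11,22)=16 [22,33)=21 [44,55)=3

i=0 t=7 v=1: → [0,11); WM=−∞
i=1 t=8 v=7: → [0,11); WM=−∞
i=2 t=16 v=2: → [11,22); WM=−∞
i=3 t=17 v=8: → [11,22); WM=15; [0,11) fires=8
i=4 t=20 v=6: → [11,22); WM=15
i=5 t=27 v=8: → [22,33); WM=15
i=6 t=23 v=1: → [22,33); WM=15
i=7 t=23 v=7: → [22,33); WM=25; [11,22) fires=16
i=8 t=47 v=3: → [44,55); WM=25
i=9 t=29 v=5: → [22,33); WM=25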